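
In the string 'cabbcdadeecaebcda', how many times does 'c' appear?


Scanning 'cabbcdadeecaebcda' for 'c':
  Position 0: 'c' -> MATCH (count: 1)
  Position 4: 'c' -> MATCH (count: 2)
  Position 10: 'c' -> MATCH (count: 3)
  Position 14: 'c' -> MATCH (count: 4)
Total occurrences of 'c': 4

4


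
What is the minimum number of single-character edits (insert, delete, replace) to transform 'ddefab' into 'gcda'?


Building DP table for s1='ddefab' (len 6) and s2='gcda' (len 4):
       g  c  d  a
    0  1  2  3  4
  d 1  1  2  2  3
  d 2  2  2  2  3
  e 3  3  3  3  3
  f 4  4  4  4  4
  a 5  5  5  5  4
  b 6  6  6  6  5
Edit distance = dp[6][4] = 5

5


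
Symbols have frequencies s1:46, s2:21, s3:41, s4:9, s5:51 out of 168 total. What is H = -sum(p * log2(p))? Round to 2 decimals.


Computing entropy H = -sum(p_i * log2(p_i)):
  s1: p = 46/168 = 0.2738, -p*log2(p) = 0.5117
  s2: p = 21/168 = 0.1250, -p*log2(p) = 0.3750
  s3: p = 41/168 = 0.2440, -p*log2(p) = 0.4966
  s4: p = 9/168 = 0.0536, -p*log2(p) = 0.2262
  s5: p = 51/168 = 0.3036, -p*log2(p) = 0.5221
H = sum of terms = 2.1316
Rounded to 2 decimals: 2.13

2.13


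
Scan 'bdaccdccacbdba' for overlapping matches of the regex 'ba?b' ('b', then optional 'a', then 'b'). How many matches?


Pattern: ba?b means 'b', then optional 'a', then 'b'.
Scanning 'bdaccdccacbdba' position-by-position:
  Pos 0: window 'bda' -> no
  Pos 1: window 'dac' -> no
  Pos 2: window 'acc' -> no
  Pos 3: window 'ccd' -> no
  Pos 4: window 'cdc' -> no
  Pos 5: window 'dcc' -> no
  Pos 6: window 'cca' -> no
  Pos 7: window 'cac' -> no
  Pos 8: window 'acb' -> no
  Pos 9: window 'cbd' -> no
  Pos 10: window 'bdb' -> no
  Pos 11: window 'dba' -> no
  Pos 12: window 'ba' -> no
  Pos 13: window 'a' -> no
Total matches: 0

0


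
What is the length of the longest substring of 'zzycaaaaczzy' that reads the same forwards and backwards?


Scanning 'zzycaaaaczzy' for palindromic substrings.
Substring at positions 3-8: 'caaaac'.
Check: reverse('caaaac') = 'caaaac' -> palindrome confirmed.
Neighbouring characters ('y' / 'z') break symmetry, so it cannot extend further.
No longer palindromic substring exists; longest length = 6

6


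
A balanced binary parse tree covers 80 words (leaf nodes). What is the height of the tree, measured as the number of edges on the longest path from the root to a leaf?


In a balanced binary tree with n leaves the deepest leaf is ceil(log2(n)) edges below the root.
log2(80) = 6.3219
ceil(6.3219) = 7
height (edges) = 7

7


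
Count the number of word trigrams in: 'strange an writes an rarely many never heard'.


Word trigrams from [8] words:
  Trigram 1: (strange an writes)
  Trigram 2: (an writes an)
  Trigram 3: (writes an rarely)
  Trigram 4: (an rarely many)
  Trigram 5: (rarely many never)
  Trigram 6: (many never heard)
Total word trigrams: 8 - 2 = 6

6


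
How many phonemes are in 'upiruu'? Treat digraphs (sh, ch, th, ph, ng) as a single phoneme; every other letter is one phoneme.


Parsing 'upiruu' greedily, digraphs first:
  'u' -> vowel phoneme (phonemes so far: 1)
  'p' -> consonant phoneme (phonemes so far: 2)
  'i' -> vowel phoneme (phonemes so far: 3)
  'r' -> consonant phoneme (phonemes so far: 4)
  'u' -> vowel phoneme (phonemes so far: 5)
  'u' -> vowel phoneme (phonemes so far: 6)
Total phonemes: 6

6


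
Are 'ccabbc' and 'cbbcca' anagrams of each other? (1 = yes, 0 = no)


Sort characters of 'ccabbc': 'abbccc'
Sort characters of 'cbbcca': 'abbccc'
Sorted forms match -> they ARE anagrams
Result: 1

1


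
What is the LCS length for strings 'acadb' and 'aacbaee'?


DP table for LCS of 'acadb' and 'aacbaee':
       a  a  c  b  a  e  e
    0  0  0  0  0  0  0  0
  a 0  1  1  1  1  1  1  1
  c 0  1  1  2  2  2  2  2
  a 0  1  2  2  2  3  3  3
  d 0  1  2  2  2  3  3  3
  b 0  1  2  2  3  3  3  3
LCS: 'aca'
LCS length = 3

3


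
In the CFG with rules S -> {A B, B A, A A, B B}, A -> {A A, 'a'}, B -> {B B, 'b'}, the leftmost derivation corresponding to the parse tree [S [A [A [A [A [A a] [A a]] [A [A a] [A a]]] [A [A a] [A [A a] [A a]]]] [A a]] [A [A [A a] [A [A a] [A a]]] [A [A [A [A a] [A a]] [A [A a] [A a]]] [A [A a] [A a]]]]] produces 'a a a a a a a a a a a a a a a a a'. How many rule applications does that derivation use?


Every bracketed nonterminal node [X ...] in the tree is produced by exactly one rule application.
Reading the tree off as a leftmost derivation:
  Step 1: S  =>  A A   (applied S -> A A)
  Step 2: A A  =>  A A A   (applied A -> A A)
  Step 3: A A A  =>  A A A A   (applied A -> A A)
  Step 4: A A A A  =>  A A A A A   (applied A -> A A)
  Step 5: A A A A A  =>  A A A A A A   (applied A -> A A)
  Step 6: A A A A A A  =>  a A A A A A   (applied A -> a)
  Step 7: a A A A A A  =>  a a A A A A   (applied A -> a)
  Step 8: a a A A A A  =>  a a A A A A A   (applied A -> A A)
  Step 9: a a A A A A A  =>  a a a A A A A   (applied A -> a)
  Step 10: a a a A A A A  =>  a a a a A A A   (applied A -> a)
  Step 11: a a a a A A A  =>  a a a a A A A A   (applied A -> A A)
  Step 12: a a a a A A A A  =>  a a a a a A A A   (applied A -> a)
  Step 13: a a a a a A A A  =>  a a a a a A A A A   (applied A -> A A)
  Step 14: a a a a a A A A A  =>  a a a a a a A A A   (applied A -> a)
  Step 15: a a a a a a A A A  =>  a a a a a a a A A   (applied A -> a)
  Step 16: a a a a a a a A A  =>  a a a a a a a a A   (applied A -> a)
  Step 17: a a a a a a a a A  =>  a a a a a a a a A A   (applied A -> A A)
  Step 18: a a a a a a a a A A  =>  a a a a a a a a A A A   (applied A -> A A)
  Step 19: a a a a a a a a A A A  =>  a a a a a a a a a A A   (applied A -> a)
  Step 20: a a a a a a a a a A A  =>  a a a a a a a a a A A A   (applied A -> A A)
  Step 21: a a a a a a a a a A A A  =>  a a a a a a a a a a A A   (applied A -> a)
  Step 22: a a a a a a a a a a A A  =>  a a a a a a a a a a a A   (applied A -> a)
  Step 23: a a a a a a a a a a a A  =>  a a a a a a a a a a a A A   (applied A -> A A)
  Step 24: a a a a a a a a a a a A A  =>  a a a a a a a a a a a A A A   (applied A -> A A)
  Step 25: a a a a a a a a a a a A A A  =>  a a a a a a a a a a a A A A A   (applied A -> A A)
  Step 26: a a a a a a a a a a a A A A A  =>  a a a a a a a a a a a a A A A   (applied A -> a)
  Step 27: a a a a a a a a a a a a A A A  =>  a a a a a a a a a a a a a A A   (applied A -> a)
  Step 28: a a a a a a a a a a a a a A A  =>  a a a a a a a a a a a a a A A A   (applied A -> A A)
  Step 29: a a a a a a a a a a a a a A A A  =>  a a a a a a a a a a a a a a A A   (applied A -> a)
  Step 30: a a a a a a a a a a a a a a A A  =>  a a a a a a a a a a a a a a a A   (applied A -> a)
  Step 31: a a a a a a a a a a a a a a a A  =>  a a a a a a a a a a a a a a a A A   (applied A -> A A)
  Step 32: a a a a a a a a a a a a a a a A A  =>  a a a a a a a a a a a a a a a a A   (applied A -> a)
  Step 33: a a a a a a a a a a a a a a a a A  =>  a a a a a a a a a a a a a a a a a   (applied A -> a)
Final yield: a a a a a a a a a a a a a a a a a
Total rewrite steps: 33

33


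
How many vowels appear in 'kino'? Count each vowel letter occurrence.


Scanning each character of 'kino':
  Position 1: 'k' -> consonant (running count: 0)
  Position 2: 'i' -> vowel (running count: 1)
  Position 3: 'n' -> consonant (running count: 1)
  Position 4: 'o' -> vowel (running count: 2)
Total vowels: 2

2


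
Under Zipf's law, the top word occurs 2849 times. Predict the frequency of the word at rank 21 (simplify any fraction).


Zipf's law: freq(rank) = f1 / rank
f1 = 2849, rank = 21
freq = 2849 / 21
GCD(2849, 21) = 7
Simplified: 407/3

407/3


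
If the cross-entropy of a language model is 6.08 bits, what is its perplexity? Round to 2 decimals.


Perplexity formula: PP = 2^H
H = 6.08
PP = 2^6.08
Decompose: 2^6.08 = 2^6 * 2^0.08
2^6 = 64, 2^0.08 ~ 1.0570180
PP ~ 64 * 1.0570180 = 67.6491520
Rounded to 2 decimals: 67.65

67.65


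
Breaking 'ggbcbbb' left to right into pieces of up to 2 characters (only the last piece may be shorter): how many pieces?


'ggbcbbb' has 7 characters.
Chunking with max size 2:
  Chunk 1: 'gg' (positions 0-1)
  Chunk 2: 'bc' (positions 2-3)
  Chunk 3: 'bb' (positions 4-5)
  Chunk 4: 'b' (positions 6-6)
Total chunks: ceil(7 / 2) = 4

4


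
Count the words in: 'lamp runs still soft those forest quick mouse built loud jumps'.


Counting words by splitting on spaces:
  Word 1: 'lamp'
  Word 2: 'runs'
  Word 3: 'still'
  Word 4: 'soft'
  Word 5: 'those'
  Word 6: 'forest'
  Word 7: 'quick'
  Word 8: 'mouse'
  Word 9: 'built'
  Word 10: 'loud'
  Word 11: 'jumps'
Total words: 11

11


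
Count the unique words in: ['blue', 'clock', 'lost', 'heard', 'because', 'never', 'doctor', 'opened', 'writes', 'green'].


Listing all tokens and tracking unique types:
  Token 1: 'blue' -> NEW (unique so far: 1)
  Token 2: 'clock' -> NEW (unique so far: 2)
  Token 3: 'lost' -> NEW (unique so far: 3)
  Token 4: 'heard' -> NEW (unique so far: 4)
  Token 5: 'because' -> NEW (unique so far: 5)
  Token 6: 'never' -> NEW (unique so far: 6)
  Token 7: 'doctor' -> NEW (unique so far: 7)
  Token 8: 'opened' -> NEW (unique so far: 8)
  Token 9: 'writes' -> NEW (unique so far: 9)
  Token 10: 'green' -> NEW (unique so far: 10)
Unique types: ('because', 'blue', 'clock', 'doctor', 'green', 'heard', 'lost', 'never', 'opened', 'writes')
Vocabulary size: 10

10


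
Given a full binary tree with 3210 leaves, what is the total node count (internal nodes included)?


Leaf nodes (terminals): 3210
Internal nodes = n - 1 = 3210 - 1 = 3209
Total = leaves + internal = 3210 + 3209 = 6419

6419


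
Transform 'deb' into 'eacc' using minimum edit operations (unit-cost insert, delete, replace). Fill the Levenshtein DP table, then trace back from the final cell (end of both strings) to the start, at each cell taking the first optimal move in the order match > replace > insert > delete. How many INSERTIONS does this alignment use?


Edit distance = 4. Backtracking from cell (3, 4) with preference match > replace > insert > delete,
then listing the resulting alignment 'deb' -> 'eacc' left to right:
  Step 1: insert 'e' [insertion #1]
  Step 2: replace d->a
  Step 3: replace e->c
  Step 4: replace b->c
Total insertions: 1

1


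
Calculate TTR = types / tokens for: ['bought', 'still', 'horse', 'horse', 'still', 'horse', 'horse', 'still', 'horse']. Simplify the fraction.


Tokens: 9
Unique types: ('bought', 'horse', 'still') = 3
TTR = 3/9
Simplify: divide both by 3 -> 1/3
TTR = 1/3

1/3


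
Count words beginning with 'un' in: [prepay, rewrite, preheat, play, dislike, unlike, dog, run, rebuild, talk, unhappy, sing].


Checking each word for prefix 'un':
  'prepay' -> no (count: 0)
  'rewrite' -> no (count: 0)
  'preheat' -> no (count: 0)
  'play' -> no (count: 0)
  'dislike' -> no (count: 0)
  'unlike' -> YES, starts with 'un' (count: 1)
  'dog' -> no (count: 1)
  'run' -> no (count: 1)
  'rebuild' -> no (count: 1)
  'talk' -> no (count: 1)
  'unhappy' -> YES, starts with 'un' (count: 2)
  'sing' -> no (count: 2)
Total with prefix 'un': 2

2


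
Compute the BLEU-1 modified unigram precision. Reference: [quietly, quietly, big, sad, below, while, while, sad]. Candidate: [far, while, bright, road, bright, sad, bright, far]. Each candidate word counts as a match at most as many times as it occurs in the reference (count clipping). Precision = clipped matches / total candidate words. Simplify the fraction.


Reference word counts: {'below': 1, 'big': 1, 'quietly': 2, 'sad': 2, 'while': 2}
Checking each candidate word (with clipping):
  'far' -> not in reference -> no match (matches: 0)
  'while' -> in reference (ref count 2, used 1/2) -> match (matches: 1)
  'bright' -> not in reference -> no match (matches: 1)
  'road' -> not in reference -> no match (matches: 1)
  'bright' -> not in reference -> no match (matches: 1)
  'sad' -> in reference (ref count 2, used 1/2) -> match (matches: 2)
  'bright' -> not in reference -> no match (matches: 2)
  'far' -> not in reference -> no match (matches: 2)
Clipped matches: 2, Candidate length: 8
Precision = 2/8 = 1/4

1/4


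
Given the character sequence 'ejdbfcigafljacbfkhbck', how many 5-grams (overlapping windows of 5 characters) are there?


String 'ejdbfcigafljacbfkhbck' has length L = 21.
Number of overlapping n-grams = L - n + 1
Substituting: 21 - 5 + 1 = 17

17


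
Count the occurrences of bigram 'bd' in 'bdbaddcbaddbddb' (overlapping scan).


Scanning 'bdbaddcbaddbddb' for bigram 'bd':
  Position 0: 'bd' -> MATCH
  Position 1: 'db' -> no
  Position 2: 'ba' -> no
  Position 3: 'ad' -> no
  Position 4: 'dd' -> no
  Position 5: 'dc' -> no
  Position 6: 'cb' -> no
  Position 7: 'ba' -> no
  Position 8: 'ad' -> no
  Position 9: 'dd' -> no
  Position 10: 'db' -> no
  Position 11: 'bd' -> MATCH
  Position 12: 'dd' -> no
  Position 13: 'db' -> no
Total matches: 2

2


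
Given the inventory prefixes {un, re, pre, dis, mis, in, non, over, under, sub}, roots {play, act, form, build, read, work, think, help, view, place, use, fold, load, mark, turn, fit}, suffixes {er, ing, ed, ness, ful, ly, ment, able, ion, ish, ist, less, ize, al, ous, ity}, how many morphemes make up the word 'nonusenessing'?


Segmenting 'nonusenessing' against the inventory:
  'non' -> prefix (morpheme 1)
  'use' -> root (morpheme 2)
  'ness' -> suffix (morpheme 3)
  'ing' -> suffix (morpheme 4)
Total morphemes: 4

4


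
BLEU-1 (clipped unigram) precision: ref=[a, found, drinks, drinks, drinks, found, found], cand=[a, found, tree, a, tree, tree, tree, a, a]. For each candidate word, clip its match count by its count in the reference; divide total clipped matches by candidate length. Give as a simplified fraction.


Reference word counts: {'a': 1, 'drinks': 3, 'found': 3}
Checking each candidate word (with clipping):
  'a' -> in reference (ref count 1, used 1/1) -> match (matches: 1)
  'found' -> in reference (ref count 3, used 1/3) -> match (matches: 2)
  'tree' -> not in reference -> no match (matches: 2)
  'a' -> ref count 1 already used up (1/1) -> clipped, no match (matches: 2)
  'tree' -> not in reference -> no match (matches: 2)
  'tree' -> not in reference -> no match (matches: 2)
  'tree' -> not in reference -> no match (matches: 2)
  'a' -> ref count 1 already used up (1/1) -> clipped, no match (matches: 2)
  'a' -> ref count 1 already used up (1/1) -> clipped, no match (matches: 2)
Clipped matches: 2, Candidate length: 9
Precision = 2/9

2/9


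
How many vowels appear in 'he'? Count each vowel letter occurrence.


Scanning each character of 'he':
  Position 1: 'h' -> consonant (running count: 0)
  Position 2: 'e' -> vowel (running count: 1)
Total vowels: 1

1


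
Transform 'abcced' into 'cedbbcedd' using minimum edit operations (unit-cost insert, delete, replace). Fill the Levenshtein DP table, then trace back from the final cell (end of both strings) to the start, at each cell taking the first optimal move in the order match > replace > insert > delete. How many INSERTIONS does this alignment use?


Edit distance = 5. Backtracking from cell (6, 9) with preference match > replace > insert > delete,
then listing the resulting alignment 'abcced' -> 'cedbbcedd' left to right:
  Step 1: insert 'c' [insertion #1]
  Step 2: insert 'e' [insertion #2]
  Step 3: replace a->d
  Step 4: keep 'b'
  Step 5: replace c->b
  Step 6: keep 'c'
  Step 7: keep 'e'
  Step 8: insert 'd' [insertion #3]
  Step 9: keep 'd'
Total insertions: 3

3


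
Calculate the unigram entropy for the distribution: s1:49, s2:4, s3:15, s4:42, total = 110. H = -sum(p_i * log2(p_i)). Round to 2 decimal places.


Computing entropy H = -sum(p_i * log2(p_i)):
  s1: p = 49/110 = 0.4455, -p*log2(p) = 0.5197
  s2: p = 4/110 = 0.0364, -p*log2(p) = 0.1739
  s3: p = 15/110 = 0.1364, -p*log2(p) = 0.3920
  s4: p = 42/110 = 0.3818, -p*log2(p) = 0.5304
H = sum of terms = 1.6160
Rounded to 2 decimals: 1.62

1.62


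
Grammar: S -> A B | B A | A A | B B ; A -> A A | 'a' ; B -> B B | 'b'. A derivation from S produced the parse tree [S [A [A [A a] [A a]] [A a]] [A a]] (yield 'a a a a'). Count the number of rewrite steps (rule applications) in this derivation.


Every bracketed nonterminal node [X ...] in the tree is produced by exactly one rule application.
Reading the tree off as a leftmost derivation:
  Step 1: S  =>  A A   (applied S -> A A)
  Step 2: A A  =>  A A A   (applied A -> A A)
  Step 3: A A A  =>  A A A A   (applied A -> A A)
  Step 4: A A A A  =>  a A A A   (applied A -> a)
  Step 5: a A A A  =>  a a A A   (applied A -> a)
  Step 6: a a A A  =>  a a a A   (applied A -> a)
  Step 7: a a a A  =>  a a a a   (applied A -> a)
Final yield: a a a a
Total rewrite steps: 7

7


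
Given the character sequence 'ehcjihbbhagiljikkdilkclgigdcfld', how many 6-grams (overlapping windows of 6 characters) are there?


String 'ehcjihbbhagiljikkdilkclgigdcfld' has length L = 31.
Number of overlapping n-grams = L - n + 1
Substituting: 31 - 6 + 1 = 26

26


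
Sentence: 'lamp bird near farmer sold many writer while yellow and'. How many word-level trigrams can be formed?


Word trigrams from [10] words:
  Trigram 1: (lamp bird near)
  Trigram 2: (bird near farmer)
  Trigram 3: (near farmer sold)
  Trigram 4: (farmer sold many)
  Trigram 5: (sold many writer)
  Trigram 6: (many writer while)
  Trigram 7: (writer while yellow)
  Trigram 8: (while yellow and)
Total word trigrams: 10 - 2 = 8

8


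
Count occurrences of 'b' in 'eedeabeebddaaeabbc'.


Scanning 'eedeabeebddaaeabbc' for 'b':
  Position 5: 'b' -> MATCH (count: 1)
  Position 8: 'b' -> MATCH (count: 2)
  Position 15: 'b' -> MATCH (count: 3)
  Position 16: 'b' -> MATCH (count: 4)
Total occurrences of 'b': 4

4


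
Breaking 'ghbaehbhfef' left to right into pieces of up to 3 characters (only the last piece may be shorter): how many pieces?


'ghbaehbhfef' has 11 characters.
Chunking with max size 3:
  Chunk 1: 'ghb' (positions 0-2)
  Chunk 2: 'aeh' (positions 3-5)
  Chunk 3: 'bhf' (positions 6-8)
  Chunk 4: 'ef' (positions 9-10)
Total chunks: ceil(11 / 3) = 4

4


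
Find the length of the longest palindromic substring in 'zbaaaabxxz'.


Scanning 'zbaaaabxxz' for palindromic substrings.
Substring at positions 1-6: 'baaaab'.
Check: reverse('baaaab') = 'baaaab' -> palindrome confirmed.
Neighbouring characters ('z' / 'x') break symmetry, so it cannot extend further.
No longer palindromic substring exists; longest length = 6

6


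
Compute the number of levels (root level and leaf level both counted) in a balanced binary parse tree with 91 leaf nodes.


In a balanced binary tree with n leaves the deepest leaf is ceil(log2(n)) edges below the root,
so counting node levels inclusive of root and leaves gives ceil(log2(n)) + 1 levels.
log2(91) = 6.5078
ceil(6.5078) = 7
levels = 7 + 1 = 8

8


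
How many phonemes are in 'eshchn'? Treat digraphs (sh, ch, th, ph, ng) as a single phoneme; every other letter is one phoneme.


Parsing 'eshchn' greedily, digraphs first:
  'e' -> vowel phoneme (phonemes so far: 1)
  'sh' -> digraph (1 consonant phoneme) (phonemes so far: 2)
  'ch' -> digraph (1 consonant phoneme) (phonemes so far: 3)
  'n' -> consonant phoneme (phonemes so far: 4)
Total phonemes: 4

4


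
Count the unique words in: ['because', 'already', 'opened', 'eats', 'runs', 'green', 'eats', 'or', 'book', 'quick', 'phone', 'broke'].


Listing all tokens and tracking unique types:
  Token 1: 'because' -> NEW (unique so far: 1)
  Token 2: 'already' -> NEW (unique so far: 2)
  Token 3: 'opened' -> NEW (unique so far: 3)
  Token 4: 'eats' -> NEW (unique so far: 4)
  Token 5: 'runs' -> NEW (unique so far: 5)
  Token 6: 'green' -> NEW (unique so far: 6)
  Token 7: 'eats' -> duplicate (unique so far: 6)
  Token 8: 'or' -> NEW (unique so far: 7)
  Token 9: 'book' -> NEW (unique so far: 8)
  Token 10: 'quick' -> NEW (unique so far: 9)
  Token 11: 'phone' -> NEW (unique so far: 10)
  Token 12: 'broke' -> NEW (unique so far: 11)
Unique types: ('already', 'because', 'book', 'broke', 'eats', 'green', 'opened', 'or', 'phone', 'quick', 'runs')
Vocabulary size: 11

11


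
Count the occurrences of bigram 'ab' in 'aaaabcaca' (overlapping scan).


Scanning 'aaaabcaca' for bigram 'ab':
  Position 0: 'aa' -> no
  Position 1: 'aa' -> no
  Position 2: 'aa' -> no
  Position 3: 'ab' -> MATCH
  Position 4: 'bc' -> no
  Position 5: 'ca' -> no
  Position 6: 'ac' -> no
  Position 7: 'ca' -> no
Total matches: 1

1


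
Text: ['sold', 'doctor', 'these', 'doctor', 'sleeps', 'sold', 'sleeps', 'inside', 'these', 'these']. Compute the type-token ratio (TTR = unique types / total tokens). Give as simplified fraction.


Tokens: 10
Unique types: ('doctor', 'inside', 'sleeps', 'sold', 'these') = 5
TTR = 5/10
Simplify: divide both by 5 -> 1/2
TTR = 1/2

1/2


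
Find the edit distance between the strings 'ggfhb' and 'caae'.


Building DP table for s1='ggfhb' (len 5) and s2='caae' (len 4):
       c  a  a  e
    0  1  2  3  4
  g 1  1  2  3  4
  g 2  2  2  3  4
  f 3  3  3  3  4
  h 4  4  4  4  4
  b 5  5  5  5  5
Edit distance = dp[5][4] = 5

5


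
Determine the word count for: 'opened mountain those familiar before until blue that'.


Counting words by splitting on spaces:
  Word 1: 'opened'
  Word 2: 'mountain'
  Word 3: 'those'
  Word 4: 'familiar'
  Word 5: 'before'
  Word 6: 'until'
  Word 7: 'blue'
  Word 8: 'that'
Total words: 8

8


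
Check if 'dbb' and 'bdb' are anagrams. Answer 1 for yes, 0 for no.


Sort characters of 'dbb': 'bbd'
Sort characters of 'bdb': 'bbd'
Sorted forms match -> they ARE anagrams
Result: 1

1


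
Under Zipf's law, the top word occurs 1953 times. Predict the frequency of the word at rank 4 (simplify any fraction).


Zipf's law: freq(rank) = f1 / rank
f1 = 1953, rank = 4
freq = 1953 / 4
GCD(1953, 4) = 1
Simplified: 1953/4

1953/4


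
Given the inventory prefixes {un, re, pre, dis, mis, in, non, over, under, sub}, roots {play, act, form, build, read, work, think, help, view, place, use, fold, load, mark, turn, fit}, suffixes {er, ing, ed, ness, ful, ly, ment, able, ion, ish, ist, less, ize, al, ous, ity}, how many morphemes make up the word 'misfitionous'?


Segmenting 'misfitionous' against the inventory:
  'mis' -> prefix (morpheme 1)
  'fit' -> root (morpheme 2)
  'ion' -> suffix (morpheme 3)
  'ous' -> suffix (morpheme 4)
Total morphemes: 4

4


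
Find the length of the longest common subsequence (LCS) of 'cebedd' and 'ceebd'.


DP table for LCS of 'cebedd' and 'ceebd':
       c  e  e  b  d
    0  0  0  0  0  0
  c 0  1  1  1  1  1
  e 0  1  2  2  2  2
  b 0  1  2  2  3  3
  e 0  1  2  3  3  3
  d 0  1  2  3  3  4
  d 0  1  2  3  3  4
LCS: 'cebd'
LCS length = 4

4


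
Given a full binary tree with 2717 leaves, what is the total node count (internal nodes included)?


Leaf nodes (terminals): 2717
Internal nodes = n - 1 = 2717 - 1 = 2716
Total = leaves + internal = 2717 + 2716 = 5433

5433


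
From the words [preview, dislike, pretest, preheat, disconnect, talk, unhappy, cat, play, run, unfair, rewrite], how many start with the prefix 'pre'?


Checking each word for prefix 'pre':
  'preview' -> YES, starts with 'pre' (count: 1)
  'dislike' -> no (count: 1)
  'pretest' -> YES, starts with 'pre' (count: 2)
  'preheat' -> YES, starts with 'pre' (count: 3)
  'disconnect' -> no (count: 3)
  'talk' -> no (count: 3)
  'unhappy' -> no (count: 3)
  'cat' -> no (count: 3)
  'play' -> no (count: 3)
  'run' -> no (count: 3)
  'unfair' -> no (count: 3)
  'rewrite' -> no (count: 3)
Total with prefix 'pre': 3

3


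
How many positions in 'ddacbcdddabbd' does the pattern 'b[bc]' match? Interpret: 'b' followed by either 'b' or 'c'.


Pattern: b[bc] means 'b' followed by either 'b' or 'c'.
Scanning 'ddacbcdddabbd' position-by-position:
  Pos 0: window 'dd' -> no
  Pos 1: window 'da' -> no
  Pos 2: window 'ac' -> no
  Pos 3: window 'cb' -> no
  Pos 4: window 'bc' -> MATCH
  Pos 5: window 'cd' -> no
  Pos 6: window 'dd' -> no
  Pos 7: window 'dd' -> no
  Pos 8: window 'da' -> no
  Pos 9: window 'ab' -> no
  Pos 10: window 'bb' -> MATCH
  Pos 11: window 'bd' -> no
  Pos 12: window 'd' -> no
Total matches: 2

2


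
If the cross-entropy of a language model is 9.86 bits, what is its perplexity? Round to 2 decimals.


Perplexity formula: PP = 2^H
H = 9.86
PP = 2^9.86
Decompose: 2^9.86 = 2^9 * 2^0.86
2^9 = 512, 2^0.86 ~ 1.8150383
PP ~ 512 * 1.8150383 = 929.2996096
Rounded to 2 decimals: 929.30

929.30


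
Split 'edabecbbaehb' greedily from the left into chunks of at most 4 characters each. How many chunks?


'edabecbbaehb' has 12 characters.
Chunking with max size 4:
  Chunk 1: 'edab' (positions 0-3)
  Chunk 2: 'ecbb' (positions 4-7)
  Chunk 3: 'aehb' (positions 8-11)
Total chunks: ceil(12 / 4) = 3

3


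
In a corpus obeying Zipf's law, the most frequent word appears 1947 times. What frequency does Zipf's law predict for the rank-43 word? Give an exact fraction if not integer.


Zipf's law: freq(rank) = f1 / rank
f1 = 1947, rank = 43
freq = 1947 / 43
GCD(1947, 43) = 1
Simplified: 1947/43

1947/43


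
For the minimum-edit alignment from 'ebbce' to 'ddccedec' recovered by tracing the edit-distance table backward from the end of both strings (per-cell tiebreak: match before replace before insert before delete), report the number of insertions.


Edit distance = 6. Backtracking from cell (5, 8) with preference match > replace > insert > delete,
then listing the resulting alignment 'ebbce' -> 'ddccedec' left to right:
  Step 1: replace e->d
  Step 2: replace b->d
  Step 3: replace b->c
  Step 4: keep 'c'
  Step 5: insert 'e' [insertion #1]
  Step 6: insert 'd' [insertion #2]
  Step 7: keep 'e'
  Step 8: insert 'c' [insertion #3]
Total insertions: 3

3


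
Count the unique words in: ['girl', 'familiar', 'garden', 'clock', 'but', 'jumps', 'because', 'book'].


Listing all tokens and tracking unique types:
  Token 1: 'girl' -> NEW (unique so far: 1)
  Token 2: 'familiar' -> NEW (unique so far: 2)
  Token 3: 'garden' -> NEW (unique so far: 3)
  Token 4: 'clock' -> NEW (unique so far: 4)
  Token 5: 'but' -> NEW (unique so far: 5)
  Token 6: 'jumps' -> NEW (unique so far: 6)
  Token 7: 'because' -> NEW (unique so far: 7)
  Token 8: 'book' -> NEW (unique so far: 8)
Unique types: ('because', 'book', 'but', 'clock', 'familiar', 'garden', 'girl', 'jumps')
Vocabulary size: 8

8


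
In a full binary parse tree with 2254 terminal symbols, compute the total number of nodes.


Leaf nodes (terminals): 2254
Internal nodes = n - 1 = 2254 - 1 = 2253
Total = leaves + internal = 2254 + 2253 = 4507

4507


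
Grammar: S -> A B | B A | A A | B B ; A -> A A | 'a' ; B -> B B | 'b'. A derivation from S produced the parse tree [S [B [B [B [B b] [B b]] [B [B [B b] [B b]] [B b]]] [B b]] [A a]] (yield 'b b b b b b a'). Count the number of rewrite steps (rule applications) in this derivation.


Every bracketed nonterminal node [X ...] in the tree is produced by exactly one rule application.
Reading the tree off as a leftmost derivation:
  Step 1: S  =>  B A   (applied S -> B A)
  Step 2: B A  =>  B B A   (applied B -> B B)
  Step 3: B B A  =>  B B B A   (applied B -> B B)
  Step 4: B B B A  =>  B B B B A   (applied B -> B B)
  Step 5: B B B B A  =>  b B B B A   (applied B -> b)
  Step 6: b B B B A  =>  b b B B A   (applied B -> b)
  Step 7: b b B B A  =>  b b B B B A   (applied B -> B B)
  Step 8: b b B B B A  =>  b b B B B B A   (applied B -> B B)
  Step 9: b b B B B B A  =>  b b b B B B A   (applied B -> b)
  Step 10: b b b B B B A  =>  b b b b B B A   (applied B -> b)
  Step 11: b b b b B B A  =>  b b b b b B A   (applied B -> b)
  Step 12: b b b b b B A  =>  b b b b b b A   (applied B -> b)
  Step 13: b b b b b b A  =>  b b b b b b a   (applied A -> a)
Final yield: b b b b b b a
Total rewrite steps: 13

13


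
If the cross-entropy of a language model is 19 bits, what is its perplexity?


Perplexity formula: PP = 2^H
H = 19
PP = 2^19
PP = 2^19 = 524288

524288


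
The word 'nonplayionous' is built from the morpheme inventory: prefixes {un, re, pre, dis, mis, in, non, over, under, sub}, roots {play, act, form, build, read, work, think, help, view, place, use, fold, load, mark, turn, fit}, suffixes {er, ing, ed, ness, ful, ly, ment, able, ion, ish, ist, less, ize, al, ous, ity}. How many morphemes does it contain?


Segmenting 'nonplayionous' against the inventory:
  'non' -> prefix (morpheme 1)
  'play' -> root (morpheme 2)
  'ion' -> suffix (morpheme 3)
  'ous' -> suffix (morpheme 4)
Total morphemes: 4

4


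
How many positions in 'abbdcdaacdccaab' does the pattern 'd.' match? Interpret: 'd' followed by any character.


Pattern: d. means 'd' followed by any character.
Scanning 'abbdcdaacdccaab' position-by-position:
  Pos 0: window 'ab' -> no
  Pos 1: window 'bb' -> no
  Pos 2: window 'bd' -> no
  Pos 3: window 'dc' -> MATCH
  Pos 4: window 'cd' -> no
  Pos 5: window 'da' -> MATCH
  Pos 6: window 'aa' -> no
  Pos 7: window 'ac' -> no
  Pos 8: window 'cd' -> no
  Pos 9: window 'dc' -> MATCH
  Pos 10: window 'cc' -> no
  Pos 11: window 'ca' -> no
  Pos 12: window 'aa' -> no
  Pos 13: window 'ab' -> no
  Pos 14: window 'b' -> no
Total matches: 3

3


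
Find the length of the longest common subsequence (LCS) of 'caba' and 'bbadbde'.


DP table for LCS of 'caba' and 'bbadbde':
       b  b  a  d  b  d  e
    0  0  0  0  0  0  0  0
  c 0  0  0  0  0  0  0  0
  a 0  0  0  1  1  1  1  1
  b 0  1  1  1  1  2  2  2
  a 0  1  1  2  2  2  2  2
LCS: 'ab'
LCS length = 2

2


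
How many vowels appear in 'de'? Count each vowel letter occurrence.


Scanning each character of 'de':
  Position 1: 'd' -> consonant (running count: 0)
  Position 2: 'e' -> vowel (running count: 1)
Total vowels: 1

1


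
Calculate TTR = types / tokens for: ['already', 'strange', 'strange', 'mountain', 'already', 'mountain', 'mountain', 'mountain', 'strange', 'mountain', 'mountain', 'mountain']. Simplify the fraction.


Tokens: 12
Unique types: ('already', 'mountain', 'strange') = 3
TTR = 3/12
Simplify: divide both by 3 -> 1/4
TTR = 1/4

1/4


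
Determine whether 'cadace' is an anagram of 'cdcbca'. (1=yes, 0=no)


Sort characters of 'cadace': 'aaccde'
Sort characters of 'cdcbca': 'abcccd'
Sorted forms differ -> they are NOT anagrams
Result: 0

0


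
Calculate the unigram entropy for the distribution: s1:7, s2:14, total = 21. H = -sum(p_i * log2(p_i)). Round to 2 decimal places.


Computing entropy H = -sum(p_i * log2(p_i)):
  s1: p = 7/21 = 0.3333, -p*log2(p) = 0.5283
  s2: p = 14/21 = 0.6667, -p*log2(p) = 0.3900
H = sum of terms = 0.9183
Rounded to 2 decimals: 0.92

0.92


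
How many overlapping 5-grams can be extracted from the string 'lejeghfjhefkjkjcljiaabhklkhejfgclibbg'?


String 'lejeghfjhefkjkjcljiaabhklkhejfgclibbg' has length L = 37.
Number of overlapping n-grams = L - n + 1
Substituting: 37 - 5 + 1 = 33

33


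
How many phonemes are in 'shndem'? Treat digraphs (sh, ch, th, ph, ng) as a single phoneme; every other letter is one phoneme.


Parsing 'shndem' greedily, digraphs first:
  'sh' -> digraph (1 consonant phoneme) (phonemes so far: 1)
  'n' -> consonant phoneme (phonemes so far: 2)
  'd' -> consonant phoneme (phonemes so far: 3)
  'e' -> vowel phoneme (phonemes so far: 4)
  'm' -> consonant phoneme (phonemes so far: 5)
Total phonemes: 5

5


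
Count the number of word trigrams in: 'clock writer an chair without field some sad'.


Word trigrams from [8] words:
  Trigram 1: (clock writer an)
  Trigram 2: (writer an chair)
  Trigram 3: (an chair without)
  Trigram 4: (chair without field)
  Trigram 5: (without field some)
  Trigram 6: (field some sad)
Total word trigrams: 8 - 2 = 6

6


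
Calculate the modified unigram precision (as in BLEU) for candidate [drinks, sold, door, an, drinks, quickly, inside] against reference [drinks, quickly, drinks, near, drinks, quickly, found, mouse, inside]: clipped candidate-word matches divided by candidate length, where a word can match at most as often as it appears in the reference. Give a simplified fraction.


Reference word counts: {'drinks': 3, 'found': 1, 'inside': 1, 'mouse': 1, 'near': 1, 'quickly': 2}
Checking each candidate word (with clipping):
  'drinks' -> in reference (ref count 3, used 1/3) -> match (matches: 1)
  'sold' -> not in reference -> no match (matches: 1)
  'door' -> not in reference -> no match (matches: 1)
  'an' -> not in reference -> no match (matches: 1)
  'drinks' -> in reference (ref count 3, used 2/3) -> match (matches: 2)
  'quickly' -> in reference (ref count 2, used 1/2) -> match (matches: 3)
  'inside' -> in reference (ref count 1, used 1/1) -> match (matches: 4)
Clipped matches: 4, Candidate length: 7
Precision = 4/7

4/7


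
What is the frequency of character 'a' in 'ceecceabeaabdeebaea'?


Scanning 'ceecceabeaabdeebaea' for 'a':
  Position 6: 'a' -> MATCH (count: 1)
  Position 9: 'a' -> MATCH (count: 2)
  Position 10: 'a' -> MATCH (count: 3)
  Position 16: 'a' -> MATCH (count: 4)
  Position 18: 'a' -> MATCH (count: 5)
Total occurrences of 'a': 5

5


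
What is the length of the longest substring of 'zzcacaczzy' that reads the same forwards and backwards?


Scanning 'zzcacaczzy' for palindromic substrings.
Substring at positions 0-8: 'zzcacaczz'.
Check: reverse('zzcacaczz') = 'zzcacaczz' -> palindrome confirmed.
Neighbouring characters ('-' / 'y') break symmetry, so it cannot extend further.
No longer palindromic substring exists; longest length = 9

9


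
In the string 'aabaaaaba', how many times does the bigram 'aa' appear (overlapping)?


Scanning 'aabaaaaba' for bigram 'aa':
  Position 0: 'aa' -> MATCH
  Position 1: 'ab' -> no
  Position 2: 'ba' -> no
  Position 3: 'aa' -> MATCH
  Position 4: 'aa' -> MATCH
  Position 5: 'aa' -> MATCH
  Position 6: 'ab' -> no
  Position 7: 'ba' -> no
Total matches: 4

4


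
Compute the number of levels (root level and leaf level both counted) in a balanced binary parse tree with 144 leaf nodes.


In a balanced binary tree with n leaves the deepest leaf is ceil(log2(n)) edges below the root,
so counting node levels inclusive of root and leaves gives ceil(log2(n)) + 1 levels.
log2(144) = 7.1699
ceil(7.1699) = 8
levels = 8 + 1 = 9

9


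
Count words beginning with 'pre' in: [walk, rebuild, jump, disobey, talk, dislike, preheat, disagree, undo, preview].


Checking each word for prefix 'pre':
  'walk' -> no (count: 0)
  'rebuild' -> no (count: 0)
  'jump' -> no (count: 0)
  'disobey' -> no (count: 0)
  'talk' -> no (count: 0)
  'dislike' -> no (count: 0)
  'preheat' -> YES, starts with 'pre' (count: 1)
  'disagree' -> no (count: 1)
  'undo' -> no (count: 1)
  'preview' -> YES, starts with 'pre' (count: 2)
Total with prefix 'pre': 2

2


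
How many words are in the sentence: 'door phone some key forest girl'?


Counting words by splitting on spaces:
  Word 1: 'door'
  Word 2: 'phone'
  Word 3: 'some'
  Word 4: 'key'
  Word 5: 'forest'
  Word 6: 'girl'
Total words: 6

6


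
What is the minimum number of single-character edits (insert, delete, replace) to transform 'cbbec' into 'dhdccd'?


Building DP table for s1='cbbec' (len 5) and s2='dhdccd' (len 6):
       d  h  d  c  c  d
    0  1  2  3  4  5  6
  c 1  1  2  3  3  4  5
  b 2  2  2  3  4  4  5
  b 3  3  3  3  4  5  5
  e 4  4  4  4  4  5  6
  c 5  5  5  5  4  4  5
Edit distance = dp[5][6] = 5

5


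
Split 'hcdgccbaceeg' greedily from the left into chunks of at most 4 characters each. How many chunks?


'hcdgccbaceeg' has 12 characters.
Chunking with max size 4:
  Chunk 1: 'hcdg' (positions 0-3)
  Chunk 2: 'ccba' (positions 4-7)
  Chunk 3: 'ceeg' (positions 8-11)
Total chunks: ceil(12 / 4) = 3

3


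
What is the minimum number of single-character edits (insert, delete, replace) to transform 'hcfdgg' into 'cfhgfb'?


Building DP table for s1='hcfdgg' (len 6) and s2='cfhgfb' (len 6):
       c  f  h  g  f  b
    0  1  2  3  4  5  6
  h 1  1  2  2  3  4  5
  c 2  1  2  3  3  4  5
  f 3  2  1  2  3  3  4
  d 4  3  2  2  3  4  4
  g 5  4  3  3  2  3  4
  g 6  5  4  4  3  3  4
Edit distance = dp[6][6] = 4

4


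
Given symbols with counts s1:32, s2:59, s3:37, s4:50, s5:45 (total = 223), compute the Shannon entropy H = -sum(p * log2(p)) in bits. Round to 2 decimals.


Computing entropy H = -sum(p_i * log2(p_i)):
  s1: p = 32/223 = 0.1435, -p*log2(p) = 0.4019
  s2: p = 59/223 = 0.2646, -p*log2(p) = 0.5075
  s3: p = 37/223 = 0.1659, -p*log2(p) = 0.4300
  s4: p = 50/223 = 0.2242, -p*log2(p) = 0.4836
  s5: p = 45/223 = 0.2018, -p*log2(p) = 0.4660
H = sum of terms = 2.2890
Rounded to 2 decimals: 2.29

2.29


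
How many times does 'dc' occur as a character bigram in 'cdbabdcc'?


Scanning 'cdbabdcc' for bigram 'dc':
  Position 0: 'cd' -> no
  Position 1: 'db' -> no
  Position 2: 'ba' -> no
  Position 3: 'ab' -> no
  Position 4: 'bd' -> no
  Position 5: 'dc' -> MATCH
  Position 6: 'cc' -> no
Total matches: 1

1


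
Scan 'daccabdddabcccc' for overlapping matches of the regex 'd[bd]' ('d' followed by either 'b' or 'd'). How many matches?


Pattern: d[bd] means 'd' followed by either 'b' or 'd'.
Scanning 'daccabdddabcccc' position-by-position:
  Pos 0: window 'da' -> no
  Pos 1: window 'ac' -> no
  Pos 2: window 'cc' -> no
  Pos 3: window 'ca' -> no
  Pos 4: window 'ab' -> no
  Pos 5: window 'bd' -> no
  Pos 6: window 'dd' -> MATCH
  Pos 7: window 'dd' -> MATCH
  Pos 8: window 'da' -> no
  Pos 9: window 'ab' -> no
  Pos 10: window 'bc' -> no
  Pos 11: window 'cc' -> no
  Pos 12: window 'cc' -> no
  Pos 13: window 'cc' -> no
  Pos 14: window 'c' -> no
Total matches: 2

2


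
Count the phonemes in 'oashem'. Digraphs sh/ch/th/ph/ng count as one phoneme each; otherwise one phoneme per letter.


Parsing 'oashem' greedily, digraphs first:
  'o' -> vowel phoneme (phonemes so far: 1)
  'a' -> vowel phoneme (phonemes so far: 2)
  'sh' -> digraph (1 consonant phoneme) (phonemes so far: 3)
  'e' -> vowel phoneme (phonemes so far: 4)
  'm' -> consonant phoneme (phonemes so far: 5)
Total phonemes: 5

5


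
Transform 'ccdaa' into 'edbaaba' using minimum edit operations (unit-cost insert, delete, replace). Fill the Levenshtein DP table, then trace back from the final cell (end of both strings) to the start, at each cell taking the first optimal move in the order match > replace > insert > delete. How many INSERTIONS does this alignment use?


Edit distance = 5. Backtracking from cell (5, 7) with preference match > replace > insert > delete,
then listing the resulting alignment 'ccdaa' -> 'edbaaba' left to right:
  Step 1: insert 'e' [insertion #1]
  Step 2: replace c->d
  Step 3: replace c->b
  Step 4: replace d->a
  Step 5: keep 'a'
  Step 6: insert 'b' [insertion #2]
  Step 7: keep 'a'
Total insertions: 2

2


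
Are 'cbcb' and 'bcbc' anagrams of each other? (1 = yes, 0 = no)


Sort characters of 'cbcb': 'bbcc'
Sort characters of 'bcbc': 'bbcc'
Sorted forms match -> they ARE anagrams
Result: 1

1


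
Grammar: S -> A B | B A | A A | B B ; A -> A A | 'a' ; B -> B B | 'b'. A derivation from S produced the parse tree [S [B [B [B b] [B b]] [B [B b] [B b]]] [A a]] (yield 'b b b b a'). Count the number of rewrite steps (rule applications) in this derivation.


Every bracketed nonterminal node [X ...] in the tree is produced by exactly one rule application.
Reading the tree off as a leftmost derivation:
  Step 1: S  =>  B A   (applied S -> B A)
  Step 2: B A  =>  B B A   (applied B -> B B)
  Step 3: B B A  =>  B B B A   (applied B -> B B)
  Step 4: B B B A  =>  b B B A   (applied B -> b)
  Step 5: b B B A  =>  b b B A   (applied B -> b)
  Step 6: b b B A  =>  b b B B A   (applied B -> B B)
  Step 7: b b B B A  =>  b b b B A   (applied B -> b)
  Step 8: b b b B A  =>  b b b b A   (applied B -> b)
  Step 9: b b b b A  =>  b b b b a   (applied A -> a)
Final yield: b b b b a
Total rewrite steps: 9

9


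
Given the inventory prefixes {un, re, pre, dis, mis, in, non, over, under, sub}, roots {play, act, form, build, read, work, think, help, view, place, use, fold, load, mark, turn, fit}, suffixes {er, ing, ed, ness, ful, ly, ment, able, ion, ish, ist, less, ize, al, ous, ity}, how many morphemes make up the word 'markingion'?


Segmenting 'markingion' against the inventory:
  'mark' -> root (morpheme 1)
  'ing' -> suffix (morpheme 2)
  'ion' -> suffix (morpheme 3)
Total morphemes: 3

3
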